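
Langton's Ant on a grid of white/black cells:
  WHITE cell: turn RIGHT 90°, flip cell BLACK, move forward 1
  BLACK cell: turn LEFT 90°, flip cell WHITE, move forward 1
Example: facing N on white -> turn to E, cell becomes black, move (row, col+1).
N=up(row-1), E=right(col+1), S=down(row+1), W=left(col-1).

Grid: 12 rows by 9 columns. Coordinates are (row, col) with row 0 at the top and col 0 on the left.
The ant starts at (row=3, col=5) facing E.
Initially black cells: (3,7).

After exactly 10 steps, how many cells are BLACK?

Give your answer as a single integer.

Step 1: on WHITE (3,5): turn R to S, flip to black, move to (4,5). |black|=2
Step 2: on WHITE (4,5): turn R to W, flip to black, move to (4,4). |black|=3
Step 3: on WHITE (4,4): turn R to N, flip to black, move to (3,4). |black|=4
Step 4: on WHITE (3,4): turn R to E, flip to black, move to (3,5). |black|=5
Step 5: on BLACK (3,5): turn L to N, flip to white, move to (2,5). |black|=4
Step 6: on WHITE (2,5): turn R to E, flip to black, move to (2,6). |black|=5
Step 7: on WHITE (2,6): turn R to S, flip to black, move to (3,6). |black|=6
Step 8: on WHITE (3,6): turn R to W, flip to black, move to (3,5). |black|=7
Step 9: on WHITE (3,5): turn R to N, flip to black, move to (2,5). |black|=8
Step 10: on BLACK (2,5): turn L to W, flip to white, move to (2,4). |black|=7

Answer: 7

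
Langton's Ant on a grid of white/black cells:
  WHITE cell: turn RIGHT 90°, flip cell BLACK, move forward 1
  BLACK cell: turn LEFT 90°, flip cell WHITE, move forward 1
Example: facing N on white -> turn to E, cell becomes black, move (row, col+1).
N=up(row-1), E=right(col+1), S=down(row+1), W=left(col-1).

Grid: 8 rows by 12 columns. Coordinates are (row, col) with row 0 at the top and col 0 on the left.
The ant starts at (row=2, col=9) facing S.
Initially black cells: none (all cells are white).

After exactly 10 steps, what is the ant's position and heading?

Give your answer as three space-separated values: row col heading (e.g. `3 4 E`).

Step 1: on WHITE (2,9): turn R to W, flip to black, move to (2,8). |black|=1
Step 2: on WHITE (2,8): turn R to N, flip to black, move to (1,8). |black|=2
Step 3: on WHITE (1,8): turn R to E, flip to black, move to (1,9). |black|=3
Step 4: on WHITE (1,9): turn R to S, flip to black, move to (2,9). |black|=4
Step 5: on BLACK (2,9): turn L to E, flip to white, move to (2,10). |black|=3
Step 6: on WHITE (2,10): turn R to S, flip to black, move to (3,10). |black|=4
Step 7: on WHITE (3,10): turn R to W, flip to black, move to (3,9). |black|=5
Step 8: on WHITE (3,9): turn R to N, flip to black, move to (2,9). |black|=6
Step 9: on WHITE (2,9): turn R to E, flip to black, move to (2,10). |black|=7
Step 10: on BLACK (2,10): turn L to N, flip to white, move to (1,10). |black|=6

Answer: 1 10 N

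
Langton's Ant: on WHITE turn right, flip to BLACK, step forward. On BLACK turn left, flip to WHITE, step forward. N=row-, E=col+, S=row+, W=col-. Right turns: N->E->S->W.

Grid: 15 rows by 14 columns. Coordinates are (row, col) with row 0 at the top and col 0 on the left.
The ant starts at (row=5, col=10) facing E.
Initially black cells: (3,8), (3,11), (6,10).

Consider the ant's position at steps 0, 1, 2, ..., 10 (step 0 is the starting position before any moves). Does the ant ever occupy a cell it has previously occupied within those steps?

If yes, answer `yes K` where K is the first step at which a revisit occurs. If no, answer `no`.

Step 1: on WHITE (5,10): turn R to S, flip to black, move to (6,10). |black|=4 — new cell
Step 2: on BLACK (6,10): turn L to E, flip to white, move to (6,11). |black|=3 — new cell
Step 3: on WHITE (6,11): turn R to S, flip to black, move to (7,11). |black|=4 — new cell
Step 4: on WHITE (7,11): turn R to W, flip to black, move to (7,10). |black|=5 — new cell
Step 5: on WHITE (7,10): turn R to N, flip to black, move to (6,10). |black|=6 — REVISIT

Answer: yes 5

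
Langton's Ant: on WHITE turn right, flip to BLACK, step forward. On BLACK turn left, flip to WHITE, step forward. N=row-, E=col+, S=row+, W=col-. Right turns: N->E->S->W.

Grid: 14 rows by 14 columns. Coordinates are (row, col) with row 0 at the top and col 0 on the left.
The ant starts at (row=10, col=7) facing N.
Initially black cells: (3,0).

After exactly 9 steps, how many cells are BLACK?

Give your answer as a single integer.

Answer: 8

Derivation:
Step 1: on WHITE (10,7): turn R to E, flip to black, move to (10,8). |black|=2
Step 2: on WHITE (10,8): turn R to S, flip to black, move to (11,8). |black|=3
Step 3: on WHITE (11,8): turn R to W, flip to black, move to (11,7). |black|=4
Step 4: on WHITE (11,7): turn R to N, flip to black, move to (10,7). |black|=5
Step 5: on BLACK (10,7): turn L to W, flip to white, move to (10,6). |black|=4
Step 6: on WHITE (10,6): turn R to N, flip to black, move to (9,6). |black|=5
Step 7: on WHITE (9,6): turn R to E, flip to black, move to (9,7). |black|=6
Step 8: on WHITE (9,7): turn R to S, flip to black, move to (10,7). |black|=7
Step 9: on WHITE (10,7): turn R to W, flip to black, move to (10,6). |black|=8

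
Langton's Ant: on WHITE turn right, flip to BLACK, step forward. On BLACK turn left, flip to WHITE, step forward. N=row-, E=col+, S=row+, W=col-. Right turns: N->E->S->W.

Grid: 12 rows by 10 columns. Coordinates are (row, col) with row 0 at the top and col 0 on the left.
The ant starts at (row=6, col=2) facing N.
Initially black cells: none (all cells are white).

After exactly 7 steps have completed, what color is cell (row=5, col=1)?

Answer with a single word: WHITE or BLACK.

Step 1: on WHITE (6,2): turn R to E, flip to black, move to (6,3). |black|=1
Step 2: on WHITE (6,3): turn R to S, flip to black, move to (7,3). |black|=2
Step 3: on WHITE (7,3): turn R to W, flip to black, move to (7,2). |black|=3
Step 4: on WHITE (7,2): turn R to N, flip to black, move to (6,2). |black|=4
Step 5: on BLACK (6,2): turn L to W, flip to white, move to (6,1). |black|=3
Step 6: on WHITE (6,1): turn R to N, flip to black, move to (5,1). |black|=4
Step 7: on WHITE (5,1): turn R to E, flip to black, move to (5,2). |black|=5

Answer: BLACK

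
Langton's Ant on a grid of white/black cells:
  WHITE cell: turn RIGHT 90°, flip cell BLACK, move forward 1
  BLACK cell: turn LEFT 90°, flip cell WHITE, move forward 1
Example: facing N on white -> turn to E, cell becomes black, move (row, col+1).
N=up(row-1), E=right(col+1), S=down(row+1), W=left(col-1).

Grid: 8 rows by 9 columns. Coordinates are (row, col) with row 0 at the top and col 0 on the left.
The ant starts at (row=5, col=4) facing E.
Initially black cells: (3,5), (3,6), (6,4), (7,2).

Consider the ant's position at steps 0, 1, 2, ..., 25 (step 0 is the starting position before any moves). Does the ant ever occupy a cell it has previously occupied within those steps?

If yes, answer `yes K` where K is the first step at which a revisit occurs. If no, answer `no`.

Step 1: on WHITE (5,4): turn R to S, flip to black, move to (6,4). |black|=5 — new cell
Step 2: on BLACK (6,4): turn L to E, flip to white, move to (6,5). |black|=4 — new cell
Step 3: on WHITE (6,5): turn R to S, flip to black, move to (7,5). |black|=5 — new cell
Step 4: on WHITE (7,5): turn R to W, flip to black, move to (7,4). |black|=6 — new cell
Step 5: on WHITE (7,4): turn R to N, flip to black, move to (6,4). |black|=7 — REVISIT

Answer: yes 5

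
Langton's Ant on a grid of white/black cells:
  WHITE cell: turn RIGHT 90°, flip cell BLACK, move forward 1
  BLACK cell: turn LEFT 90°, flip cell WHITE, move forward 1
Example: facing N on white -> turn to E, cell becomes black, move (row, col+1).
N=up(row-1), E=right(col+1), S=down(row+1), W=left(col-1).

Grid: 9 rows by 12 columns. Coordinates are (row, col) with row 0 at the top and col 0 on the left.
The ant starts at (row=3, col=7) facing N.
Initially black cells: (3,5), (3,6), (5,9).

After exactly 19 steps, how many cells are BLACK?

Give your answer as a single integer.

Step 1: on WHITE (3,7): turn R to E, flip to black, move to (3,8). |black|=4
Step 2: on WHITE (3,8): turn R to S, flip to black, move to (4,8). |black|=5
Step 3: on WHITE (4,8): turn R to W, flip to black, move to (4,7). |black|=6
Step 4: on WHITE (4,7): turn R to N, flip to black, move to (3,7). |black|=7
Step 5: on BLACK (3,7): turn L to W, flip to white, move to (3,6). |black|=6
Step 6: on BLACK (3,6): turn L to S, flip to white, move to (4,6). |black|=5
Step 7: on WHITE (4,6): turn R to W, flip to black, move to (4,5). |black|=6
Step 8: on WHITE (4,5): turn R to N, flip to black, move to (3,5). |black|=7
Step 9: on BLACK (3,5): turn L to W, flip to white, move to (3,4). |black|=6
Step 10: on WHITE (3,4): turn R to N, flip to black, move to (2,4). |black|=7
Step 11: on WHITE (2,4): turn R to E, flip to black, move to (2,5). |black|=8
Step 12: on WHITE (2,5): turn R to S, flip to black, move to (3,5). |black|=9
Step 13: on WHITE (3,5): turn R to W, flip to black, move to (3,4). |black|=10
Step 14: on BLACK (3,4): turn L to S, flip to white, move to (4,4). |black|=9
Step 15: on WHITE (4,4): turn R to W, flip to black, move to (4,3). |black|=10
Step 16: on WHITE (4,3): turn R to N, flip to black, move to (3,3). |black|=11
Step 17: on WHITE (3,3): turn R to E, flip to black, move to (3,4). |black|=12
Step 18: on WHITE (3,4): turn R to S, flip to black, move to (4,4). |black|=13
Step 19: on BLACK (4,4): turn L to E, flip to white, move to (4,5). |black|=12

Answer: 12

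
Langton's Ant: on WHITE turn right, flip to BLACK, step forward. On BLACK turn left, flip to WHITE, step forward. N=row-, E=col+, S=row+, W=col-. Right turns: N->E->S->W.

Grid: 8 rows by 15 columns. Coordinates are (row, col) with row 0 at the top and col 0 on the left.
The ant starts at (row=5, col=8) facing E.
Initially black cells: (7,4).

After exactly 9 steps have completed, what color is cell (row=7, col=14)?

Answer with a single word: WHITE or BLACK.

Step 1: on WHITE (5,8): turn R to S, flip to black, move to (6,8). |black|=2
Step 2: on WHITE (6,8): turn R to W, flip to black, move to (6,7). |black|=3
Step 3: on WHITE (6,7): turn R to N, flip to black, move to (5,7). |black|=4
Step 4: on WHITE (5,7): turn R to E, flip to black, move to (5,8). |black|=5
Step 5: on BLACK (5,8): turn L to N, flip to white, move to (4,8). |black|=4
Step 6: on WHITE (4,8): turn R to E, flip to black, move to (4,9). |black|=5
Step 7: on WHITE (4,9): turn R to S, flip to black, move to (5,9). |black|=6
Step 8: on WHITE (5,9): turn R to W, flip to black, move to (5,8). |black|=7
Step 9: on WHITE (5,8): turn R to N, flip to black, move to (4,8). |black|=8

Answer: WHITE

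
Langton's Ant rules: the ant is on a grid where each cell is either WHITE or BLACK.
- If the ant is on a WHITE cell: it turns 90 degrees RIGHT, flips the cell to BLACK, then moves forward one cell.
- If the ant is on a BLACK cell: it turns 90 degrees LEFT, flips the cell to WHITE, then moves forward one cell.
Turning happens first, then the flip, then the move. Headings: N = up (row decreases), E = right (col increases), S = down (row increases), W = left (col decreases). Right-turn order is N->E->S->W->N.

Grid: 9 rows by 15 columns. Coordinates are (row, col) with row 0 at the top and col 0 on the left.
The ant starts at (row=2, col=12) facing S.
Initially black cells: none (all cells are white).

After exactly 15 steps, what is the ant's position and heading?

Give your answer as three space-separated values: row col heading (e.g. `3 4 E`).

Step 1: on WHITE (2,12): turn R to W, flip to black, move to (2,11). |black|=1
Step 2: on WHITE (2,11): turn R to N, flip to black, move to (1,11). |black|=2
Step 3: on WHITE (1,11): turn R to E, flip to black, move to (1,12). |black|=3
Step 4: on WHITE (1,12): turn R to S, flip to black, move to (2,12). |black|=4
Step 5: on BLACK (2,12): turn L to E, flip to white, move to (2,13). |black|=3
Step 6: on WHITE (2,13): turn R to S, flip to black, move to (3,13). |black|=4
Step 7: on WHITE (3,13): turn R to W, flip to black, move to (3,12). |black|=5
Step 8: on WHITE (3,12): turn R to N, flip to black, move to (2,12). |black|=6
Step 9: on WHITE (2,12): turn R to E, flip to black, move to (2,13). |black|=7
Step 10: on BLACK (2,13): turn L to N, flip to white, move to (1,13). |black|=6
Step 11: on WHITE (1,13): turn R to E, flip to black, move to (1,14). |black|=7
Step 12: on WHITE (1,14): turn R to S, flip to black, move to (2,14). |black|=8
Step 13: on WHITE (2,14): turn R to W, flip to black, move to (2,13). |black|=9
Step 14: on WHITE (2,13): turn R to N, flip to black, move to (1,13). |black|=10
Step 15: on BLACK (1,13): turn L to W, flip to white, move to (1,12). |black|=9

Answer: 1 12 W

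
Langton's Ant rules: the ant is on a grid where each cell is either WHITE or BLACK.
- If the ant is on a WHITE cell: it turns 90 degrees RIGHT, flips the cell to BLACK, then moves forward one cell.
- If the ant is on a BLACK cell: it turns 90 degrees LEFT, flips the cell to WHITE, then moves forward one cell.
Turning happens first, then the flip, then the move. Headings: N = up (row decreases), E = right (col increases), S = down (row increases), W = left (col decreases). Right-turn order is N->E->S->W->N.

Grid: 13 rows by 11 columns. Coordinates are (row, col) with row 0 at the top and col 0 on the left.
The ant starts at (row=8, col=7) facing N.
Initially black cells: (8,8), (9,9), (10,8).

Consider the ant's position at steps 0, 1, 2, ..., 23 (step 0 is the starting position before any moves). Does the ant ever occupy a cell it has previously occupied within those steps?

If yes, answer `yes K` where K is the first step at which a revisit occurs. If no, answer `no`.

Step 1: on WHITE (8,7): turn R to E, flip to black, move to (8,8). |black|=4 — new cell
Step 2: on BLACK (8,8): turn L to N, flip to white, move to (7,8). |black|=3 — new cell
Step 3: on WHITE (7,8): turn R to E, flip to black, move to (7,9). |black|=4 — new cell
Step 4: on WHITE (7,9): turn R to S, flip to black, move to (8,9). |black|=5 — new cell
Step 5: on WHITE (8,9): turn R to W, flip to black, move to (8,8). |black|=6 — REVISIT

Answer: yes 5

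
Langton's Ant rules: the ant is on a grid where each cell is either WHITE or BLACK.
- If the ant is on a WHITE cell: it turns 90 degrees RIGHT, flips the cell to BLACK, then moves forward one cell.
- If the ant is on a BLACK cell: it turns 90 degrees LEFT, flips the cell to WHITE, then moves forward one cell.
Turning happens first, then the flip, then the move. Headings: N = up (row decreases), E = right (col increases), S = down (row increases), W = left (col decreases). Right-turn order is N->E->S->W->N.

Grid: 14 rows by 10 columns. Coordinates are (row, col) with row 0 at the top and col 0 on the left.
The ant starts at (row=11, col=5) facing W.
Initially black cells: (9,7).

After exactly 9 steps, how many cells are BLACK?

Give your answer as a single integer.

Step 1: on WHITE (11,5): turn R to N, flip to black, move to (10,5). |black|=2
Step 2: on WHITE (10,5): turn R to E, flip to black, move to (10,6). |black|=3
Step 3: on WHITE (10,6): turn R to S, flip to black, move to (11,6). |black|=4
Step 4: on WHITE (11,6): turn R to W, flip to black, move to (11,5). |black|=5
Step 5: on BLACK (11,5): turn L to S, flip to white, move to (12,5). |black|=4
Step 6: on WHITE (12,5): turn R to W, flip to black, move to (12,4). |black|=5
Step 7: on WHITE (12,4): turn R to N, flip to black, move to (11,4). |black|=6
Step 8: on WHITE (11,4): turn R to E, flip to black, move to (11,5). |black|=7
Step 9: on WHITE (11,5): turn R to S, flip to black, move to (12,5). |black|=8

Answer: 8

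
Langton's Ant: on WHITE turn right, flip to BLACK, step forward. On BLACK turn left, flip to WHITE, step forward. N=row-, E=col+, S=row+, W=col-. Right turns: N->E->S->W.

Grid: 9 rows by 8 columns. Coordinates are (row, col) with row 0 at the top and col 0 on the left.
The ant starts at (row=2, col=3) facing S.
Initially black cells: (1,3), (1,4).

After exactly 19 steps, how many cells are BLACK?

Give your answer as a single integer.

Step 1: on WHITE (2,3): turn R to W, flip to black, move to (2,2). |black|=3
Step 2: on WHITE (2,2): turn R to N, flip to black, move to (1,2). |black|=4
Step 3: on WHITE (1,2): turn R to E, flip to black, move to (1,3). |black|=5
Step 4: on BLACK (1,3): turn L to N, flip to white, move to (0,3). |black|=4
Step 5: on WHITE (0,3): turn R to E, flip to black, move to (0,4). |black|=5
Step 6: on WHITE (0,4): turn R to S, flip to black, move to (1,4). |black|=6
Step 7: on BLACK (1,4): turn L to E, flip to white, move to (1,5). |black|=5
Step 8: on WHITE (1,5): turn R to S, flip to black, move to (2,5). |black|=6
Step 9: on WHITE (2,5): turn R to W, flip to black, move to (2,4). |black|=7
Step 10: on WHITE (2,4): turn R to N, flip to black, move to (1,4). |black|=8
Step 11: on WHITE (1,4): turn R to E, flip to black, move to (1,5). |black|=9
Step 12: on BLACK (1,5): turn L to N, flip to white, move to (0,5). |black|=8
Step 13: on WHITE (0,5): turn R to E, flip to black, move to (0,6). |black|=9
Step 14: on WHITE (0,6): turn R to S, flip to black, move to (1,6). |black|=10
Step 15: on WHITE (1,6): turn R to W, flip to black, move to (1,5). |black|=11
Step 16: on WHITE (1,5): turn R to N, flip to black, move to (0,5). |black|=12
Step 17: on BLACK (0,5): turn L to W, flip to white, move to (0,4). |black|=11
Step 18: on BLACK (0,4): turn L to S, flip to white, move to (1,4). |black|=10
Step 19: on BLACK (1,4): turn L to E, flip to white, move to (1,5). |black|=9

Answer: 9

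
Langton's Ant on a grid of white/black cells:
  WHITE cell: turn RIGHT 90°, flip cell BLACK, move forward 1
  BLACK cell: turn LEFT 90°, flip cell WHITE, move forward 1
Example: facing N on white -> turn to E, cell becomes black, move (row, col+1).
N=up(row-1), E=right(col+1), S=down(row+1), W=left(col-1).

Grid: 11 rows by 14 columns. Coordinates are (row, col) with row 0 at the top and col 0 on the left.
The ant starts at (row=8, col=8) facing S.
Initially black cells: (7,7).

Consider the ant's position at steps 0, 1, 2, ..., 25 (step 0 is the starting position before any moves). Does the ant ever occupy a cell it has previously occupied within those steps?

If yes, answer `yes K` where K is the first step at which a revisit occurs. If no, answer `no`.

Answer: yes 6

Derivation:
Step 1: on WHITE (8,8): turn R to W, flip to black, move to (8,7). |black|=2 — new cell
Step 2: on WHITE (8,7): turn R to N, flip to black, move to (7,7). |black|=3 — new cell
Step 3: on BLACK (7,7): turn L to W, flip to white, move to (7,6). |black|=2 — new cell
Step 4: on WHITE (7,6): turn R to N, flip to black, move to (6,6). |black|=3 — new cell
Step 5: on WHITE (6,6): turn R to E, flip to black, move to (6,7). |black|=4 — new cell
Step 6: on WHITE (6,7): turn R to S, flip to black, move to (7,7). |black|=5 — REVISIT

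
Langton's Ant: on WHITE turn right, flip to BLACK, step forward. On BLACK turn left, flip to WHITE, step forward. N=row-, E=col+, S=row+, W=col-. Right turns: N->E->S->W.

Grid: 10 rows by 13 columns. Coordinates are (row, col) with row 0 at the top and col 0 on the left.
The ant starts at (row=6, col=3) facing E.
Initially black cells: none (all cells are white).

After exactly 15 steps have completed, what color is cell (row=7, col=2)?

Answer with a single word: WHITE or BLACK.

Answer: BLACK

Derivation:
Step 1: on WHITE (6,3): turn R to S, flip to black, move to (7,3). |black|=1
Step 2: on WHITE (7,3): turn R to W, flip to black, move to (7,2). |black|=2
Step 3: on WHITE (7,2): turn R to N, flip to black, move to (6,2). |black|=3
Step 4: on WHITE (6,2): turn R to E, flip to black, move to (6,3). |black|=4
Step 5: on BLACK (6,3): turn L to N, flip to white, move to (5,3). |black|=3
Step 6: on WHITE (5,3): turn R to E, flip to black, move to (5,4). |black|=4
Step 7: on WHITE (5,4): turn R to S, flip to black, move to (6,4). |black|=5
Step 8: on WHITE (6,4): turn R to W, flip to black, move to (6,3). |black|=6
Step 9: on WHITE (6,3): turn R to N, flip to black, move to (5,3). |black|=7
Step 10: on BLACK (5,3): turn L to W, flip to white, move to (5,2). |black|=6
Step 11: on WHITE (5,2): turn R to N, flip to black, move to (4,2). |black|=7
Step 12: on WHITE (4,2): turn R to E, flip to black, move to (4,3). |black|=8
Step 13: on WHITE (4,3): turn R to S, flip to black, move to (5,3). |black|=9
Step 14: on WHITE (5,3): turn R to W, flip to black, move to (5,2). |black|=10
Step 15: on BLACK (5,2): turn L to S, flip to white, move to (6,2). |black|=9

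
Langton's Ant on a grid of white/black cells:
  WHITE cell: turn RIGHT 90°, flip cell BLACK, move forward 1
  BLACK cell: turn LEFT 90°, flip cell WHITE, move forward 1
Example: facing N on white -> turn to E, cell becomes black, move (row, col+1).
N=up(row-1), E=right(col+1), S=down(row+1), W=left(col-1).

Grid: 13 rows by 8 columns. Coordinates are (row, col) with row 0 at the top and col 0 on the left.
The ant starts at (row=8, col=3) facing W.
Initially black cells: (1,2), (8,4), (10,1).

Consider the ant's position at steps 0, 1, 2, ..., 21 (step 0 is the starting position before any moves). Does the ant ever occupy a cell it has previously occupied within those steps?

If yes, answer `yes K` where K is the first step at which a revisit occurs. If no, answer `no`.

Answer: yes 7

Derivation:
Step 1: on WHITE (8,3): turn R to N, flip to black, move to (7,3). |black|=4 — new cell
Step 2: on WHITE (7,3): turn R to E, flip to black, move to (7,4). |black|=5 — new cell
Step 3: on WHITE (7,4): turn R to S, flip to black, move to (8,4). |black|=6 — new cell
Step 4: on BLACK (8,4): turn L to E, flip to white, move to (8,5). |black|=5 — new cell
Step 5: on WHITE (8,5): turn R to S, flip to black, move to (9,5). |black|=6 — new cell
Step 6: on WHITE (9,5): turn R to W, flip to black, move to (9,4). |black|=7 — new cell
Step 7: on WHITE (9,4): turn R to N, flip to black, move to (8,4). |black|=8 — REVISIT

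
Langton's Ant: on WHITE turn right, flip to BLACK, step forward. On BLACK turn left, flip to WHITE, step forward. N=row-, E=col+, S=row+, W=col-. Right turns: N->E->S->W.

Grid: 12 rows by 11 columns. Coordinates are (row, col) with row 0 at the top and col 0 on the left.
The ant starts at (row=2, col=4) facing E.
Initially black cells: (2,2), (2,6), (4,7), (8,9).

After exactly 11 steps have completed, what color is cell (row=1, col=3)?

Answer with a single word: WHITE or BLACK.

Step 1: on WHITE (2,4): turn R to S, flip to black, move to (3,4). |black|=5
Step 2: on WHITE (3,4): turn R to W, flip to black, move to (3,3). |black|=6
Step 3: on WHITE (3,3): turn R to N, flip to black, move to (2,3). |black|=7
Step 4: on WHITE (2,3): turn R to E, flip to black, move to (2,4). |black|=8
Step 5: on BLACK (2,4): turn L to N, flip to white, move to (1,4). |black|=7
Step 6: on WHITE (1,4): turn R to E, flip to black, move to (1,5). |black|=8
Step 7: on WHITE (1,5): turn R to S, flip to black, move to (2,5). |black|=9
Step 8: on WHITE (2,5): turn R to W, flip to black, move to (2,4). |black|=10
Step 9: on WHITE (2,4): turn R to N, flip to black, move to (1,4). |black|=11
Step 10: on BLACK (1,4): turn L to W, flip to white, move to (1,3). |black|=10
Step 11: on WHITE (1,3): turn R to N, flip to black, move to (0,3). |black|=11

Answer: BLACK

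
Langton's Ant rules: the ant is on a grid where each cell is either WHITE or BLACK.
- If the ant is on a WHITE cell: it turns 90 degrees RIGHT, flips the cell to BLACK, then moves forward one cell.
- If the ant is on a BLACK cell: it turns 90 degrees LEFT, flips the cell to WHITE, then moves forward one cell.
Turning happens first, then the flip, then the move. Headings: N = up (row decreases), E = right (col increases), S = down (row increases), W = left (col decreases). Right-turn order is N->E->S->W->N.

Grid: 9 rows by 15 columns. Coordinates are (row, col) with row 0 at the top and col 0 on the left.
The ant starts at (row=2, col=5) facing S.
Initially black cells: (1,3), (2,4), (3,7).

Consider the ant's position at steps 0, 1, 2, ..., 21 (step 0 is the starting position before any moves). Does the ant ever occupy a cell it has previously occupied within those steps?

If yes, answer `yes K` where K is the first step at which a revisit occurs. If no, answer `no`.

Step 1: on WHITE (2,5): turn R to W, flip to black, move to (2,4). |black|=4 — new cell
Step 2: on BLACK (2,4): turn L to S, flip to white, move to (3,4). |black|=3 — new cell
Step 3: on WHITE (3,4): turn R to W, flip to black, move to (3,3). |black|=4 — new cell
Step 4: on WHITE (3,3): turn R to N, flip to black, move to (2,3). |black|=5 — new cell
Step 5: on WHITE (2,3): turn R to E, flip to black, move to (2,4). |black|=6 — REVISIT

Answer: yes 5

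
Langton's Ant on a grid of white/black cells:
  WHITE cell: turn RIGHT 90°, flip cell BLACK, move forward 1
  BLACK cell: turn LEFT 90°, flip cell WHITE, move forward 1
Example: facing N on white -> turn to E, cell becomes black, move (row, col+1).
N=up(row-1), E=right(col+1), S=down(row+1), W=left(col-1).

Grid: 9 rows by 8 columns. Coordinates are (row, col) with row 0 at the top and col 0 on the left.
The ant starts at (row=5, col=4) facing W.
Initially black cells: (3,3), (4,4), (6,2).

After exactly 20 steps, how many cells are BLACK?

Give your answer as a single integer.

Step 1: on WHITE (5,4): turn R to N, flip to black, move to (4,4). |black|=4
Step 2: on BLACK (4,4): turn L to W, flip to white, move to (4,3). |black|=3
Step 3: on WHITE (4,3): turn R to N, flip to black, move to (3,3). |black|=4
Step 4: on BLACK (3,3): turn L to W, flip to white, move to (3,2). |black|=3
Step 5: on WHITE (3,2): turn R to N, flip to black, move to (2,2). |black|=4
Step 6: on WHITE (2,2): turn R to E, flip to black, move to (2,3). |black|=5
Step 7: on WHITE (2,3): turn R to S, flip to black, move to (3,3). |black|=6
Step 8: on WHITE (3,3): turn R to W, flip to black, move to (3,2). |black|=7
Step 9: on BLACK (3,2): turn L to S, flip to white, move to (4,2). |black|=6
Step 10: on WHITE (4,2): turn R to W, flip to black, move to (4,1). |black|=7
Step 11: on WHITE (4,1): turn R to N, flip to black, move to (3,1). |black|=8
Step 12: on WHITE (3,1): turn R to E, flip to black, move to (3,2). |black|=9
Step 13: on WHITE (3,2): turn R to S, flip to black, move to (4,2). |black|=10
Step 14: on BLACK (4,2): turn L to E, flip to white, move to (4,3). |black|=9
Step 15: on BLACK (4,3): turn L to N, flip to white, move to (3,3). |black|=8
Step 16: on BLACK (3,3): turn L to W, flip to white, move to (3,2). |black|=7
Step 17: on BLACK (3,2): turn L to S, flip to white, move to (4,2). |black|=6
Step 18: on WHITE (4,2): turn R to W, flip to black, move to (4,1). |black|=7
Step 19: on BLACK (4,1): turn L to S, flip to white, move to (5,1). |black|=6
Step 20: on WHITE (5,1): turn R to W, flip to black, move to (5,0). |black|=7

Answer: 7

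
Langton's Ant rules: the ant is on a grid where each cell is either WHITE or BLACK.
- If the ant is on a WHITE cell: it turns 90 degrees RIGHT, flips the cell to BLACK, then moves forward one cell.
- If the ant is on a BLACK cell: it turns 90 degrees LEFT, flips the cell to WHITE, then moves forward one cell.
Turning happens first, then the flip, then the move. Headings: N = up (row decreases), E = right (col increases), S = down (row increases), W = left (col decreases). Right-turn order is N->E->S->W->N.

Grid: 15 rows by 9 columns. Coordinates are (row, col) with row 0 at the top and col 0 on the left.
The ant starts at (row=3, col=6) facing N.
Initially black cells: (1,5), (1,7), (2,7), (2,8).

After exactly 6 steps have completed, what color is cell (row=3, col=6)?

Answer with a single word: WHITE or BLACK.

Answer: WHITE

Derivation:
Step 1: on WHITE (3,6): turn R to E, flip to black, move to (3,7). |black|=5
Step 2: on WHITE (3,7): turn R to S, flip to black, move to (4,7). |black|=6
Step 3: on WHITE (4,7): turn R to W, flip to black, move to (4,6). |black|=7
Step 4: on WHITE (4,6): turn R to N, flip to black, move to (3,6). |black|=8
Step 5: on BLACK (3,6): turn L to W, flip to white, move to (3,5). |black|=7
Step 6: on WHITE (3,5): turn R to N, flip to black, move to (2,5). |black|=8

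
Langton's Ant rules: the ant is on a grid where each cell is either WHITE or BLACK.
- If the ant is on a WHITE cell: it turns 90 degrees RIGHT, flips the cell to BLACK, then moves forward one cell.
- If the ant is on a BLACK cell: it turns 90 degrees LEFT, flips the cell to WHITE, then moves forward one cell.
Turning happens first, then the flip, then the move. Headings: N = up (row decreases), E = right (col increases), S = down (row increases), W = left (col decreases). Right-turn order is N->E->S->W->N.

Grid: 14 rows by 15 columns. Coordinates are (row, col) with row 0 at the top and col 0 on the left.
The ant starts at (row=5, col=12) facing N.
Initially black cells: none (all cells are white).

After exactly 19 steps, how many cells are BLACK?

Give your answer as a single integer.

Step 1: on WHITE (5,12): turn R to E, flip to black, move to (5,13). |black|=1
Step 2: on WHITE (5,13): turn R to S, flip to black, move to (6,13). |black|=2
Step 3: on WHITE (6,13): turn R to W, flip to black, move to (6,12). |black|=3
Step 4: on WHITE (6,12): turn R to N, flip to black, move to (5,12). |black|=4
Step 5: on BLACK (5,12): turn L to W, flip to white, move to (5,11). |black|=3
Step 6: on WHITE (5,11): turn R to N, flip to black, move to (4,11). |black|=4
Step 7: on WHITE (4,11): turn R to E, flip to black, move to (4,12). |black|=5
Step 8: on WHITE (4,12): turn R to S, flip to black, move to (5,12). |black|=6
Step 9: on WHITE (5,12): turn R to W, flip to black, move to (5,11). |black|=7
Step 10: on BLACK (5,11): turn L to S, flip to white, move to (6,11). |black|=6
Step 11: on WHITE (6,11): turn R to W, flip to black, move to (6,10). |black|=7
Step 12: on WHITE (6,10): turn R to N, flip to black, move to (5,10). |black|=8
Step 13: on WHITE (5,10): turn R to E, flip to black, move to (5,11). |black|=9
Step 14: on WHITE (5,11): turn R to S, flip to black, move to (6,11). |black|=10
Step 15: on BLACK (6,11): turn L to E, flip to white, move to (6,12). |black|=9
Step 16: on BLACK (6,12): turn L to N, flip to white, move to (5,12). |black|=8
Step 17: on BLACK (5,12): turn L to W, flip to white, move to (5,11). |black|=7
Step 18: on BLACK (5,11): turn L to S, flip to white, move to (6,11). |black|=6
Step 19: on WHITE (6,11): turn R to W, flip to black, move to (6,10). |black|=7

Answer: 7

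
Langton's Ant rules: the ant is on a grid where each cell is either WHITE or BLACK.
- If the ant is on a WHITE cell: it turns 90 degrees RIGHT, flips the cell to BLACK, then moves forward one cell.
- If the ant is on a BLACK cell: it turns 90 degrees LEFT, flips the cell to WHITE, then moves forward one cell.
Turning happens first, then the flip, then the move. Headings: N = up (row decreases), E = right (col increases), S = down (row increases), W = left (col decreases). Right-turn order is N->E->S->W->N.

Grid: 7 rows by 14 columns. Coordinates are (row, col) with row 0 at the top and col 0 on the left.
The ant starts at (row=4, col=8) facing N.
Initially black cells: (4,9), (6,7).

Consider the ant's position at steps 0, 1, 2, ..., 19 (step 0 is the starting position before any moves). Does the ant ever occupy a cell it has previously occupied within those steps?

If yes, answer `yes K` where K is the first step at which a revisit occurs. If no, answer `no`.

Answer: yes 5

Derivation:
Step 1: on WHITE (4,8): turn R to E, flip to black, move to (4,9). |black|=3 — new cell
Step 2: on BLACK (4,9): turn L to N, flip to white, move to (3,9). |black|=2 — new cell
Step 3: on WHITE (3,9): turn R to E, flip to black, move to (3,10). |black|=3 — new cell
Step 4: on WHITE (3,10): turn R to S, flip to black, move to (4,10). |black|=4 — new cell
Step 5: on WHITE (4,10): turn R to W, flip to black, move to (4,9). |black|=5 — REVISIT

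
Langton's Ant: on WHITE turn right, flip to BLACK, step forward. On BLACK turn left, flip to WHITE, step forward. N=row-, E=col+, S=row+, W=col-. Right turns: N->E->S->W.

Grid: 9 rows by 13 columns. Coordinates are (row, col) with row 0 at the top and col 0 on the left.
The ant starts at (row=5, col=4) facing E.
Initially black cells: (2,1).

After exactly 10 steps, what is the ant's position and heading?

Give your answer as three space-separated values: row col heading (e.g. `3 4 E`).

Answer: 4 3 W

Derivation:
Step 1: on WHITE (5,4): turn R to S, flip to black, move to (6,4). |black|=2
Step 2: on WHITE (6,4): turn R to W, flip to black, move to (6,3). |black|=3
Step 3: on WHITE (6,3): turn R to N, flip to black, move to (5,3). |black|=4
Step 4: on WHITE (5,3): turn R to E, flip to black, move to (5,4). |black|=5
Step 5: on BLACK (5,4): turn L to N, flip to white, move to (4,4). |black|=4
Step 6: on WHITE (4,4): turn R to E, flip to black, move to (4,5). |black|=5
Step 7: on WHITE (4,5): turn R to S, flip to black, move to (5,5). |black|=6
Step 8: on WHITE (5,5): turn R to W, flip to black, move to (5,4). |black|=7
Step 9: on WHITE (5,4): turn R to N, flip to black, move to (4,4). |black|=8
Step 10: on BLACK (4,4): turn L to W, flip to white, move to (4,3). |black|=7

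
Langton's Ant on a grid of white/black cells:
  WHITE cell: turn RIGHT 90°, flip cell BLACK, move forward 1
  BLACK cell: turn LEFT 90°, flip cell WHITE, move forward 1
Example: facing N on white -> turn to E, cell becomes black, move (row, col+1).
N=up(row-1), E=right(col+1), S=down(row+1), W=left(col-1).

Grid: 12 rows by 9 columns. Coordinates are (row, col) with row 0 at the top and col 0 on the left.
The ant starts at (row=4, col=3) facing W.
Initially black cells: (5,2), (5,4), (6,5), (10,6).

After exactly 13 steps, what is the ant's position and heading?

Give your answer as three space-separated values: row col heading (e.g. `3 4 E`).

Answer: 7 3 S

Derivation:
Step 1: on WHITE (4,3): turn R to N, flip to black, move to (3,3). |black|=5
Step 2: on WHITE (3,3): turn R to E, flip to black, move to (3,4). |black|=6
Step 3: on WHITE (3,4): turn R to S, flip to black, move to (4,4). |black|=7
Step 4: on WHITE (4,4): turn R to W, flip to black, move to (4,3). |black|=8
Step 5: on BLACK (4,3): turn L to S, flip to white, move to (5,3). |black|=7
Step 6: on WHITE (5,3): turn R to W, flip to black, move to (5,2). |black|=8
Step 7: on BLACK (5,2): turn L to S, flip to white, move to (6,2). |black|=7
Step 8: on WHITE (6,2): turn R to W, flip to black, move to (6,1). |black|=8
Step 9: on WHITE (6,1): turn R to N, flip to black, move to (5,1). |black|=9
Step 10: on WHITE (5,1): turn R to E, flip to black, move to (5,2). |black|=10
Step 11: on WHITE (5,2): turn R to S, flip to black, move to (6,2). |black|=11
Step 12: on BLACK (6,2): turn L to E, flip to white, move to (6,3). |black|=10
Step 13: on WHITE (6,3): turn R to S, flip to black, move to (7,3). |black|=11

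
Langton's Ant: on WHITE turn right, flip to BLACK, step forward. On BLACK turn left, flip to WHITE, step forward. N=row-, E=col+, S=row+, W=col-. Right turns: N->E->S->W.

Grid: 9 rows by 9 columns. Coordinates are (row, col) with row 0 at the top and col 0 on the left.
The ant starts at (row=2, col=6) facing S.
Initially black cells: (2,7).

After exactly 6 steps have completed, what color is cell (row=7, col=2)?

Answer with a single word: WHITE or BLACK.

Step 1: on WHITE (2,6): turn R to W, flip to black, move to (2,5). |black|=2
Step 2: on WHITE (2,5): turn R to N, flip to black, move to (1,5). |black|=3
Step 3: on WHITE (1,5): turn R to E, flip to black, move to (1,6). |black|=4
Step 4: on WHITE (1,6): turn R to S, flip to black, move to (2,6). |black|=5
Step 5: on BLACK (2,6): turn L to E, flip to white, move to (2,7). |black|=4
Step 6: on BLACK (2,7): turn L to N, flip to white, move to (1,7). |black|=3

Answer: WHITE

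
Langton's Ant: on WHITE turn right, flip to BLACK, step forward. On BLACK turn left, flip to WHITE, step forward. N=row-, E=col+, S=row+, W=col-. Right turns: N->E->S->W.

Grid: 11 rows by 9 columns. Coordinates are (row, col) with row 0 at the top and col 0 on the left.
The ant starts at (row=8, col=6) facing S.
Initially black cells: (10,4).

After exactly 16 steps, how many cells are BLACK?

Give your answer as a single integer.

Answer: 9

Derivation:
Step 1: on WHITE (8,6): turn R to W, flip to black, move to (8,5). |black|=2
Step 2: on WHITE (8,5): turn R to N, flip to black, move to (7,5). |black|=3
Step 3: on WHITE (7,5): turn R to E, flip to black, move to (7,6). |black|=4
Step 4: on WHITE (7,6): turn R to S, flip to black, move to (8,6). |black|=5
Step 5: on BLACK (8,6): turn L to E, flip to white, move to (8,7). |black|=4
Step 6: on WHITE (8,7): turn R to S, flip to black, move to (9,7). |black|=5
Step 7: on WHITE (9,7): turn R to W, flip to black, move to (9,6). |black|=6
Step 8: on WHITE (9,6): turn R to N, flip to black, move to (8,6). |black|=7
Step 9: on WHITE (8,6): turn R to E, flip to black, move to (8,7). |black|=8
Step 10: on BLACK (8,7): turn L to N, flip to white, move to (7,7). |black|=7
Step 11: on WHITE (7,7): turn R to E, flip to black, move to (7,8). |black|=8
Step 12: on WHITE (7,8): turn R to S, flip to black, move to (8,8). |black|=9
Step 13: on WHITE (8,8): turn R to W, flip to black, move to (8,7). |black|=10
Step 14: on WHITE (8,7): turn R to N, flip to black, move to (7,7). |black|=11
Step 15: on BLACK (7,7): turn L to W, flip to white, move to (7,6). |black|=10
Step 16: on BLACK (7,6): turn L to S, flip to white, move to (8,6). |black|=9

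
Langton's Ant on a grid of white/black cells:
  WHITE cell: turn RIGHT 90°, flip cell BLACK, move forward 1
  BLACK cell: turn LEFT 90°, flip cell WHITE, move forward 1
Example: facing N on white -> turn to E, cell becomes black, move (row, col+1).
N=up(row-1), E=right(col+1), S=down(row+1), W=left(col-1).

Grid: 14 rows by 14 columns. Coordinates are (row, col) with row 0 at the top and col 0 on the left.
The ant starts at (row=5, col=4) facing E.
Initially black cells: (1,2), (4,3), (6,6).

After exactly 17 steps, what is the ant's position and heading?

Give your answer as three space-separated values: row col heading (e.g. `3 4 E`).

Answer: 4 6 S

Derivation:
Step 1: on WHITE (5,4): turn R to S, flip to black, move to (6,4). |black|=4
Step 2: on WHITE (6,4): turn R to W, flip to black, move to (6,3). |black|=5
Step 3: on WHITE (6,3): turn R to N, flip to black, move to (5,3). |black|=6
Step 4: on WHITE (5,3): turn R to E, flip to black, move to (5,4). |black|=7
Step 5: on BLACK (5,4): turn L to N, flip to white, move to (4,4). |black|=6
Step 6: on WHITE (4,4): turn R to E, flip to black, move to (4,5). |black|=7
Step 7: on WHITE (4,5): turn R to S, flip to black, move to (5,5). |black|=8
Step 8: on WHITE (5,5): turn R to W, flip to black, move to (5,4). |black|=9
Step 9: on WHITE (5,4): turn R to N, flip to black, move to (4,4). |black|=10
Step 10: on BLACK (4,4): turn L to W, flip to white, move to (4,3). |black|=9
Step 11: on BLACK (4,3): turn L to S, flip to white, move to (5,3). |black|=8
Step 12: on BLACK (5,3): turn L to E, flip to white, move to (5,4). |black|=7
Step 13: on BLACK (5,4): turn L to N, flip to white, move to (4,4). |black|=6
Step 14: on WHITE (4,4): turn R to E, flip to black, move to (4,5). |black|=7
Step 15: on BLACK (4,5): turn L to N, flip to white, move to (3,5). |black|=6
Step 16: on WHITE (3,5): turn R to E, flip to black, move to (3,6). |black|=7
Step 17: on WHITE (3,6): turn R to S, flip to black, move to (4,6). |black|=8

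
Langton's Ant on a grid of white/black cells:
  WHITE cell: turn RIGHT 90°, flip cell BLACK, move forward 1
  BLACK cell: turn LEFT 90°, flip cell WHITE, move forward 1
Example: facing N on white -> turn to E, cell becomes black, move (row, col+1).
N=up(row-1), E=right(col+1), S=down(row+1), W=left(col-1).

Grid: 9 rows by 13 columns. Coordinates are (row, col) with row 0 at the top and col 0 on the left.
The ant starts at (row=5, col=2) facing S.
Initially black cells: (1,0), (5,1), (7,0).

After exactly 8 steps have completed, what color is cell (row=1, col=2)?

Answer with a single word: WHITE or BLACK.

Answer: WHITE

Derivation:
Step 1: on WHITE (5,2): turn R to W, flip to black, move to (5,1). |black|=4
Step 2: on BLACK (5,1): turn L to S, flip to white, move to (6,1). |black|=3
Step 3: on WHITE (6,1): turn R to W, flip to black, move to (6,0). |black|=4
Step 4: on WHITE (6,0): turn R to N, flip to black, move to (5,0). |black|=5
Step 5: on WHITE (5,0): turn R to E, flip to black, move to (5,1). |black|=6
Step 6: on WHITE (5,1): turn R to S, flip to black, move to (6,1). |black|=7
Step 7: on BLACK (6,1): turn L to E, flip to white, move to (6,2). |black|=6
Step 8: on WHITE (6,2): turn R to S, flip to black, move to (7,2). |black|=7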